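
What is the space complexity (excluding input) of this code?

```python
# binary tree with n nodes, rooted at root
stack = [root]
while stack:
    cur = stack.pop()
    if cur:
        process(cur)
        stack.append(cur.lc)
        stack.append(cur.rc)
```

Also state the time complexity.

Space complexity: O(n).
Auxiliary storage grows linearly with the input size n in the worst case.
Time complexity: O(n).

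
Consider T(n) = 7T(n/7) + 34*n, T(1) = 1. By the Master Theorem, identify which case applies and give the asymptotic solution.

a=7, b=7, f(n)=34*n.
log_7(7) = 1, so n^(log_b(a)) = n.
f(n) = Theta(n), so Case 2 applies.
T(n) = Theta(n log n).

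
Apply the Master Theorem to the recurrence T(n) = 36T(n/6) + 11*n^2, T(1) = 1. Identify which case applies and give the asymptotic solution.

a=36, b=6, f(n)=11*n^2.
log_6(36) = 2, so n^(log_b(a)) = n^2.
f(n) = Theta(n^2), so Case 2 applies.
T(n) = Theta(n^2 log n).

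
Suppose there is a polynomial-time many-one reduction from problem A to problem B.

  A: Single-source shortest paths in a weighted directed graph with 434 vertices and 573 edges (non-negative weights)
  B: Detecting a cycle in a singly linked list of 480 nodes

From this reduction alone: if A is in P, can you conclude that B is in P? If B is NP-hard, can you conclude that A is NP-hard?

A poly-time reduction A <=_p B transfers tractability DOWN (B easy => A easy) and hardness UP (A hard => B hard), not the reverse.
From A in P, the reduction alone does NOT give B in P: any problem in P trivially reduces to SAT, yet SAT is not known to be in P.
From B NP-hard, the reduction alone does NOT give A NP-hard: again, easy problems reduce to hard ones.
(Here in fact A is P and B is P.)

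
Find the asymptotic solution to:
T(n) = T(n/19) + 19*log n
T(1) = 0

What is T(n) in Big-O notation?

Each of the log_19(n) levels adds O(log n). T(n) = O(log^2 n).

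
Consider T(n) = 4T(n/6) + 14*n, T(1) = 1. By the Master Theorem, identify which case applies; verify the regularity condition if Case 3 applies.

a=4, b=6, f(n)=14*n.
log_6(4) = 0.7737 < 1.
f(n) = Omega(n^(0.7737+epsilon)) for some epsilon > 0, so Case 3 is the candidate.
Regularity: a*f(n/b) = 4*14*(n/6)^1 = (4/6)*14*n^1 <= c*f(n) with c = 4/6 < 1. Satisfied.
Case 3: T(n) = Theta(n).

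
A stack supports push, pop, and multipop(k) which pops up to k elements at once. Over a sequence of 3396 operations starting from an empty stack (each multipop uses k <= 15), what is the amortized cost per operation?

Each element is pushed exactly once and popped at most once (whether by pop or as part of a multipop). So the total number of individual pops over the whole sequence is at most the number of pushes, which is at most 3396. Total work <= 2 * 3396, hence O(1) amortized per operation.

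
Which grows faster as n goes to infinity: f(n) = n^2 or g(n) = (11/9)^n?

g(n) = (11/9)^n grows faster: (11/9)^n is exponential with base 11/9 > 1, dominating every polynomial.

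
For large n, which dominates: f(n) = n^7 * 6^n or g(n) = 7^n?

g(n) = 7^n grows faster: 7^n / (n^7 6^n) = (7/6)^n / n^7 -> infinity since 7/6 > 1.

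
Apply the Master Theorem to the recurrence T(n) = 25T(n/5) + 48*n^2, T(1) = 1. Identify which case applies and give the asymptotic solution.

a=25, b=5, f(n)=48*n^2.
log_5(25) = 2, so n^(log_b(a)) = n^2.
f(n) = Theta(n^2), so Case 2 applies.
T(n) = Theta(n^2 log n).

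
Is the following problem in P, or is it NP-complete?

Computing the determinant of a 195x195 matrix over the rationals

This problem is in P: Gaussian elimination runs in O(n^3).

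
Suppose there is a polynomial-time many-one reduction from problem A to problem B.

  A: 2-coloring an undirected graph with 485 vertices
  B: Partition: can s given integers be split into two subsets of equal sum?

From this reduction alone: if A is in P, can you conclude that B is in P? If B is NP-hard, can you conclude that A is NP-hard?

A poly-time reduction A <=_p B transfers tractability DOWN (B easy => A easy) and hardness UP (A hard => B hard), not the reverse.
From A in P, the reduction alone does NOT give B in P: any problem in P trivially reduces to SAT, yet SAT is not known to be in P.
From B NP-hard, the reduction alone does NOT give A NP-hard: again, easy problems reduce to hard ones.
(Here in fact A is P and B is NP-complete.)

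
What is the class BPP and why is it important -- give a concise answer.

BPP (Bounded-error Probabilistic Polynomial time) is the class of problems solvable by a randomized algorithm in polynomial time with error probability at most 1/3. BPP contains P and is contained in PSPACE. It is widely conjectured that P = BPP, meaning randomness does not help for decision problems.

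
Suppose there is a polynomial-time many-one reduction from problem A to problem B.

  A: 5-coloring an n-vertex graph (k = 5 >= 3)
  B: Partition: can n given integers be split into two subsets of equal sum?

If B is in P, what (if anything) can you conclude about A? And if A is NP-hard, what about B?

A poly-time reduction A <=_p B means any A-instance can be transformed to a B-instance in poly time.
If B is in P: compose the reduction with B's poly-time algorithm to solve A in poly time, so A is in P.
If A is NP-hard: every NP problem reduces to A, which reduces to B; composing reductions, every NP problem reduces to B, so B is NP-hard.
(Here in fact A is NP-complete and B is NP-complete.)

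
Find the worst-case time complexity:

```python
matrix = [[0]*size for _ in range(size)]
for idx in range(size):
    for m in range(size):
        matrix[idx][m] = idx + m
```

Time complexity: O(n^2).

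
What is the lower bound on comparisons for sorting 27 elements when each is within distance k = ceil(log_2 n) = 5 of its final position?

Partition the 27 positions into floor(n/k) blocks of k = 5 consecutive positions; any permutation within a block keeps every element within k of its final position, so there are at least (k!)^(n/k) distinguishable inputs. Lower bound: log_2((k!)^(n/k)) = (n/k) * log_2(k!) = Theta(n log k); with k = ceil(log_2 n), this is Omega(n log log n).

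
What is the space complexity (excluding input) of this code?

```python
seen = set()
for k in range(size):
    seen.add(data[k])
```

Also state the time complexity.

Space complexity: O(n).
Auxiliary storage grows linearly with the input size n in the worst case.
Time complexity: O(n).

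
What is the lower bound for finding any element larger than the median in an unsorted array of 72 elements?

To find an element larger than the median of 72 elements, we must see Omega(n) elements. Without seeing enough elements, an adversary can make any unseen element the median.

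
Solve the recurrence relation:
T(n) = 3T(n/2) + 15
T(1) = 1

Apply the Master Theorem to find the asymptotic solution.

a=3, b=2, f(n)=15. log_2(3) = 1.585. Case 1 of Master Theorem: T(n) = O(n^1.585).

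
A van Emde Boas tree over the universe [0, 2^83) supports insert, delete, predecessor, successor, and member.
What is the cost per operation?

vEB recursively partitions [0, 9671406556917033397649408) into sqrt(u) clusters of size sqrt(u). Each operation recurses into either one cluster or the summary, never both: T(u) = T(sqrt(u)) + O(1) => T(u) = O(log log u) = O(log 83). This is worst-case, not just amortized.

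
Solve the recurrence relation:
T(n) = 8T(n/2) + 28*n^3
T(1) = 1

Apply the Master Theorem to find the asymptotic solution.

a=8, b=2, f(n)=28*n^3. log_2(8) = 3. Case 2: T(n) = O(n^3 log n).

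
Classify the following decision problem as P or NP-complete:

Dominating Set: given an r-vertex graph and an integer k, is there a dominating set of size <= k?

This problem is NP-complete: reduces from Set Cover (with k part of the input).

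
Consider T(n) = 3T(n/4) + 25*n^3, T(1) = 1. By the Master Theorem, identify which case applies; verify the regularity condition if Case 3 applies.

a=3, b=4, f(n)=25*n^3.
log_4(3) = 0.7925 < 3.
f(n) = Omega(n^(0.7925+epsilon)) for some epsilon > 0, so Case 3 is the candidate.
Regularity: a*f(n/b) = 3*25*(n/4)^3 = (3/64)*25*n^3 <= c*f(n) with c = 3/64 < 1. Satisfied.
Case 3: T(n) = Theta(n^3).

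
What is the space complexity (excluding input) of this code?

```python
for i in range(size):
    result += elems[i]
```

Space complexity: O(1).
Only a constant amount of auxiliary storage is used; nothing grows with n.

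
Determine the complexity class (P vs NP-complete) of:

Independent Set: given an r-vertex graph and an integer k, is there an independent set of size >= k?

This problem is NP-complete: complement of Clique (with k part of the input).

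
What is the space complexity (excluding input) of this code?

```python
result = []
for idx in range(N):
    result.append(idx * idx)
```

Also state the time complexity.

Space complexity: O(n).
Auxiliary storage grows linearly with the input size n in the worst case.
Time complexity: O(n).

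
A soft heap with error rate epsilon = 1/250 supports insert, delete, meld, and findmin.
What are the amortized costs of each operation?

Soft heaps (Chazelle) allow up to an epsilon = 1/250 fraction of elements to have corrupted (raised) keys. Insert is O(log(1/epsilon)) = O(log 250) amortized -- the structure maintains heap-ordered binary trees of rank bounded by O(log(1/epsilon)). Meld concatenates root lists: O(1) amortized. Delete and findmin are O(1) amortized.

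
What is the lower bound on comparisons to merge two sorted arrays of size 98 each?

To merge two sorted arrays of size 98, we need at least 195 comparisons in the worst case. An adversary can force every element to be compared.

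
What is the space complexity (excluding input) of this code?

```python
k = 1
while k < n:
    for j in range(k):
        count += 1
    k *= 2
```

Space complexity: O(1).
Only a constant amount of auxiliary storage is used; nothing grows with n.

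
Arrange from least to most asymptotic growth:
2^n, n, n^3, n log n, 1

Ordered by growth rate: 1 < n < n log n < n^3 < 2^n.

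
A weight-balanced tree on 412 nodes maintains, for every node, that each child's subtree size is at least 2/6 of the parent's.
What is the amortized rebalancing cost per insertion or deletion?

With balance ratio 2/6, tree height is O(log_{6/2}(412)) = O(log n). A rebalance at a node of size s costs O(s) but requires Omega(s) updates in that subtree to retrigger. Summed over the O(log n) ancestors of the touched leaf, amortized rebalancing is O(log n).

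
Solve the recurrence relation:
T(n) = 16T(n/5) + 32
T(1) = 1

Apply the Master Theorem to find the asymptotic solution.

a=16, b=5, f(n)=32. log_5(16) = 1.723. Case 1 of Master Theorem: T(n) = O(n^1.723).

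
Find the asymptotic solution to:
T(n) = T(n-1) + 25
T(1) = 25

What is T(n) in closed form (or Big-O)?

Unrolling: T(n) = T(n-1) + 25 = T(n-2) + 2*25 = ... = T(1) + (n-1)*25 = 25 + (n-1)*25 = 25n.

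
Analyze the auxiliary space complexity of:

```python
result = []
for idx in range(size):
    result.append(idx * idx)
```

Space complexity: O(n).
Auxiliary storage grows linearly with the input size n in the worst case.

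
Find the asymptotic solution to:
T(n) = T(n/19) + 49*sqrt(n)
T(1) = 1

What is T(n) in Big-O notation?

Each level contributes sqrt(n/19^k). Geometric series with ratio 1/sqrt(19) < 1 sums to O(sqrt(n)).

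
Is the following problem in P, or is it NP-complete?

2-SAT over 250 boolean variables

This problem is in P: 2-SAT is solvable in linear time via implication-graph SCCs.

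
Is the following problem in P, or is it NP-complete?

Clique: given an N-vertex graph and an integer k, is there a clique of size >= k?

This problem is NP-complete: complement of Independent Set / Vertex Cover (with k part of the input).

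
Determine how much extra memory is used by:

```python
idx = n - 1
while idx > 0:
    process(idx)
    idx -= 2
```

Space complexity: O(1).
Only a constant amount of auxiliary storage is used; nothing grows with n.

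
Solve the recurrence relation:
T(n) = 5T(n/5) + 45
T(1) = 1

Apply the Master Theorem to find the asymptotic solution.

a=5, b=5, f(n)=45. log_5(5) = 1. Case 1 of Master Theorem: T(n) = O(n^1).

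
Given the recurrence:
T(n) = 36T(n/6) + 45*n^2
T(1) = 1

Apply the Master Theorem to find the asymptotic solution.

a=36, b=6, f(n)=45*n^2. log_6(36) = 2. Case 2: T(n) = O(n^2 log n).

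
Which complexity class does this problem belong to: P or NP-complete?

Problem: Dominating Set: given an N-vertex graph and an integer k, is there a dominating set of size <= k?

This problem is NP-complete: reduces from Set Cover (with k part of the input).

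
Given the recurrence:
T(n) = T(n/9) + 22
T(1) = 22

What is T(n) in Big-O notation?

Each step divides n by 9 and adds 22. After log_9(n) steps, T(n) = O(log n).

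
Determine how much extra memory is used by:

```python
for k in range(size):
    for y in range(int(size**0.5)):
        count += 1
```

Space complexity: O(1).
Only a constant amount of auxiliary storage is used; nothing grows with n.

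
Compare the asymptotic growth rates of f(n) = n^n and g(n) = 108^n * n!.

g(n) = 108^n * n! grows faster: by Stirling n! ~ sqrt(2 pi n)(n/e)^n, so 108^n n! / n^n ~ (108/e)^n sqrt(2 pi n) -> infinity since 108/e > 1.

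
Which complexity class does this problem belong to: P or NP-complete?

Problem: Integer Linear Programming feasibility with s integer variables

This problem is NP-complete: ILP feasibility is NP-complete (LP relaxation is in P).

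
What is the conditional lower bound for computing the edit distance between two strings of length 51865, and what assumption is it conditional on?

Under SETH (the Strong Exponential Time Hypothesis), edit distance on length-51865 strings cannot be computed in O(n^(2-epsilon)) time for any epsilon > 0 (Backurs-Indyk). The reduction is from CNF-SAT via the orthogonal vectors problem.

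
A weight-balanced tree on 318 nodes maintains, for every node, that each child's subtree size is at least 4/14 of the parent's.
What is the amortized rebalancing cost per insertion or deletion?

With balance ratio 4/14, tree height is O(log_{14/4}(318)) = O(log n). A rebalance at a node of size s costs O(s) but requires Omega(s) updates in that subtree to retrigger. Summed over the O(log n) ancestors of the touched leaf, amortized rebalancing is O(log n).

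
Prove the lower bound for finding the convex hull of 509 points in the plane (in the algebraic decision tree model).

Reduction from sorting: given 509 numbers x_1,...,x_{509}, map x_i to the point (x_i, x_i^2) on the parabola y = x^2. All points are on the convex hull, and walking the hull gives them in sorted x-order. Since sorting requires Omega(n log n), so does planar convex hull.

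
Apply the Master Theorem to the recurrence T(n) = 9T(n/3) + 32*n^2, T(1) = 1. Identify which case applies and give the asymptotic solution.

a=9, b=3, f(n)=32*n^2.
log_3(9) = 2, so n^(log_b(a)) = n^2.
f(n) = Theta(n^2), so Case 2 applies.
T(n) = Theta(n^2 log n).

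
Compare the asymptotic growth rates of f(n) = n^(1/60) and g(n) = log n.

f(n) = n^(1/60) grows faster: any positive power of n dominates log n.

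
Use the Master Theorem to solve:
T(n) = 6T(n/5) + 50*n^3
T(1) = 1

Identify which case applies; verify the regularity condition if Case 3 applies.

a=6, b=5, f(n)=50*n^3.
log_5(6) = 1.113 < 3.
f(n) = Omega(n^(1.113+epsilon)) for some epsilon > 0, so Case 3 is the candidate.
Regularity: a*f(n/b) = 6*50*(n/5)^3 = (6/125)*50*n^3 <= c*f(n) with c = 6/125 < 1. Satisfied.
Case 3: T(n) = Theta(n^3).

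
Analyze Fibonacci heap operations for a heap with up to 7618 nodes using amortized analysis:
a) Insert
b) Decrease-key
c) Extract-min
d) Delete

Fibonacci heaps use lazy consolidation. Potential function Phi = t + 2m (t = number of trees, m = marked nodes).
- Insert: O(1) actual, Delta Phi = +1 (one new tree) => O(1) amortized.
- Decrease-key: with c cascading cuts, actual cost is O(c); Delta Phi <= c - 2(c-1) + 2 = 4 - c (c new trees; >= c-1 marks cleared; <= 1 new mark). Amortized O(c) + (4 - c) = O(1).
- Extract-min: O(D(n) + t) actual; consolidation drops t to <= D(n)+1, so Delta Phi pays for the t term. D(n) = O(log n) for n = 7618 => O(log n) amortized.
- Delete: decrease-key to -inf then extract-min = O(log n).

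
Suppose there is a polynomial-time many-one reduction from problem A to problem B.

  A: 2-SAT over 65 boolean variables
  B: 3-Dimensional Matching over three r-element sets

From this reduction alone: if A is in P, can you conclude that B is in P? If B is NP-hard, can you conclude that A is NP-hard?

A poly-time reduction A <=_p B transfers tractability DOWN (B easy => A easy) and hardness UP (A hard => B hard), not the reverse.
From A in P, the reduction alone does NOT give B in P: any problem in P trivially reduces to SAT, yet SAT is not known to be in P.
From B NP-hard, the reduction alone does NOT give A NP-hard: again, easy problems reduce to hard ones.
(Here in fact A is P and B is NP-complete.)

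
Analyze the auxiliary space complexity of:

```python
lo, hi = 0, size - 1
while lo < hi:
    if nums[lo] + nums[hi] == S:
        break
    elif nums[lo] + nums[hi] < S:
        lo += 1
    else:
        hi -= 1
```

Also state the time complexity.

Space complexity: O(1).
Only a constant amount of auxiliary storage is used; nothing grows with n.
Time complexity: O(n).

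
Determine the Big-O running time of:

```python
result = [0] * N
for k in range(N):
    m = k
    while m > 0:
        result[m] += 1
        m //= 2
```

Time complexity: O(n log n).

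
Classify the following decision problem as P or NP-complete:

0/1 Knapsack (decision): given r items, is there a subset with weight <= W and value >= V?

This problem is NP-complete: reduces from Subset Sum.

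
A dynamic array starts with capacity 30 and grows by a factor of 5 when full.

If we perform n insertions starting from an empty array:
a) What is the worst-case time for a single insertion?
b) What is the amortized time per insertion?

(a) Worst-case single insertion: O(n) -- when the array is full at capacity c, the resize copies all c elements, and c can be Theta(n).
(b) Resizes happen at sizes 30, 150, 750, ... Total copy cost for n insertions: 30 + 150 + ... = O(n) (geometric series with ratio 1/5). Amortized cost per insertion: O(n)/n = O(1).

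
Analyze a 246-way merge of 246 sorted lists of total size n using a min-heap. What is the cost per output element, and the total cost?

Maintain a min-heap of size 246 holding the current head of each list. Each output step does one extract-min (O(log 246)) and one insert of that list's next element (O(log 246)). Each of the n elements passes through the heap exactly once, so the total cost is O(n log 246), i.e. O(log 246) per output element.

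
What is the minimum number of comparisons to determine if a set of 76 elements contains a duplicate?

Determining if 76 elements are all distinct requires Omega(n log n) comparisons in the comparison model. This follows from the element distinctness lower bound.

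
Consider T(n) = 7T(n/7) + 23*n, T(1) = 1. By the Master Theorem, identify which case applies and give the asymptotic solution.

a=7, b=7, f(n)=23*n.
log_7(7) = 1, so n^(log_b(a)) = n.
f(n) = Theta(n), so Case 2 applies.
T(n) = Theta(n log n).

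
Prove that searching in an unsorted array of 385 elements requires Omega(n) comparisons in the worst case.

An adversary can always place the target in the last position checked. Until all 385 positions are examined, the target might be in any unchecked position. Therefore 385 comparisons are necessary.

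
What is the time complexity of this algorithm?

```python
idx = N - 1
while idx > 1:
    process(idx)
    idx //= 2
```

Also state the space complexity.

Time complexity: O(log n).
Space complexity: O(1).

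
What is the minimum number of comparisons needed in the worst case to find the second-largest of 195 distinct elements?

Lower bound: finding the max needs 195-1 comparisons. By the adversary weight-doubling argument, the max must personally win >= ceil(log_2(195)) = 8 comparisons; the 2nd-largest is among those 8 losers, needing 8-1 more comparisons. Total >= 195-1 + 8-1 = 201. A balanced knockout tournament achieves this.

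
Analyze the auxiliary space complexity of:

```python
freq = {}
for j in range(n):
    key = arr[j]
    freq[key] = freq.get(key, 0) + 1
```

Space complexity: O(n).
Auxiliary storage grows linearly with the input size n in the worst case.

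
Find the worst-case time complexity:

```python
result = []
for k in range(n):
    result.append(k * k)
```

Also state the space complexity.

Time complexity: O(n).
Space complexity: O(n).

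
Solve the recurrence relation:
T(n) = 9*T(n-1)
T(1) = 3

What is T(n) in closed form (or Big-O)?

Each step multiplies by 9. T(n) = T(1)*9^(n-1) = 3*9^(n-1).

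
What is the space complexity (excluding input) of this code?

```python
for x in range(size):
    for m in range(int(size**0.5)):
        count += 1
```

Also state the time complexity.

Space complexity: O(1).
Only a constant amount of auxiliary storage is used; nothing grows with n.
Time complexity: O(n * sqrt(n)).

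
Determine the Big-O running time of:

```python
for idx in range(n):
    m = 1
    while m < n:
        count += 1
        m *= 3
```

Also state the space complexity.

Time complexity: O(n log n).
Space complexity: O(1).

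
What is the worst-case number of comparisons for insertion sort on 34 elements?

Insertion sort on reverse-sorted input: 1 + 2 + ... + (34-1) = 561 comparisons.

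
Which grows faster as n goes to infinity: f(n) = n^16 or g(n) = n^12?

f(n) = n^16 grows faster: n^16/n^12 = n^4 -> infinity.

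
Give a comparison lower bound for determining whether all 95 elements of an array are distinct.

In the algebraic decision-tree model, the YES region for element distinctness on 95 elements has 95! connected components (one per ordering). Ben-Or's theorem then gives a lower bound of Omega(log(n!)) = Omega(n log n).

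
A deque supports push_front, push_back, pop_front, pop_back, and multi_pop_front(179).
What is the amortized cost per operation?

Assign 2 credits to each push operation. A pop uses 1 saved credit. multi_pop_front(179) uses up to 179 saved credits from previous pushes. Credits never go negative. Amortized cost is O(1).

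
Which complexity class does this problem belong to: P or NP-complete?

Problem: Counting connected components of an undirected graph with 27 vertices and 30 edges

This problem is in P: BFS/DFS visits each vertex and edge once: O(V+E).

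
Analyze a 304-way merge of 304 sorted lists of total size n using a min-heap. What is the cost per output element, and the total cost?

Maintain a min-heap of size 304 holding the current head of each list. Each output step does one extract-min (O(log 304)) and one insert of that list's next element (O(log 304)). Each of the n elements passes through the heap exactly once, so the total cost is O(n log 304), i.e. O(log 304) per output element.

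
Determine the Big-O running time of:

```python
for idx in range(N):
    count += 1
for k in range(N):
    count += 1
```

Time complexity: O(n).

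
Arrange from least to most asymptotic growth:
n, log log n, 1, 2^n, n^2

Ordered by growth rate: 1 < log log n < n < n^2 < 2^n.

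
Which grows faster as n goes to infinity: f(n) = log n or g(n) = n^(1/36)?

g(n) = n^(1/36) grows faster: any positive power of n dominates log n.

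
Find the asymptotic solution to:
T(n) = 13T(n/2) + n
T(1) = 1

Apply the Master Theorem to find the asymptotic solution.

a=13, b=2, f(n)=n. log_2(13) = 3.7. Case 1 of Master Theorem: T(n) = O(n^3.7).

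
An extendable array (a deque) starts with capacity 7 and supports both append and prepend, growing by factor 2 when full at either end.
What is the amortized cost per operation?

Growth at either end copies all elements; capacities form a geometric sequence with ratio 2, so total copy cost over n operations is O(n) (two geometric series). Amortized O(1).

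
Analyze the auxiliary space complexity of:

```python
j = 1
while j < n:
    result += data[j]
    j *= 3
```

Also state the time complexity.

Space complexity: O(1).
Only a constant amount of auxiliary storage is used; nothing grows with n.
Time complexity: O(log n).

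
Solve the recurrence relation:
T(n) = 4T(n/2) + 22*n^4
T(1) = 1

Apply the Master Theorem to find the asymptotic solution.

a=4, b=2, f(n)=22*n^4. log_2(4) = 2 < 4. Case 3: T(n) = O(n^4).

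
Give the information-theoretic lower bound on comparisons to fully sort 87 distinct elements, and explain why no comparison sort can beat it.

A comparison sort is a binary decision tree whose leaves are the 87! = 2107757298379527717213600518699389595229783738061356212322972511214654115727593174080683423236414793504734471782400000000000000000000 possible output permutations. A binary tree with L leaves has height >= ceil(log_2(L)). So any comparison sort needs >= ceil(log_2(87!)) = 440 comparisons in the worst case.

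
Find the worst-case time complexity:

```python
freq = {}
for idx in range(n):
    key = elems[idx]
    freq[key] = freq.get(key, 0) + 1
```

Time complexity: O(n).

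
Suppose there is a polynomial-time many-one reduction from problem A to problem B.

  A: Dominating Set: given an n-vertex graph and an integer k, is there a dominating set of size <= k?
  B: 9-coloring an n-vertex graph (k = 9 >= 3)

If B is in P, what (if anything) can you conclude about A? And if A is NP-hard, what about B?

A poly-time reduction A <=_p B means any A-instance can be transformed to a B-instance in poly time.
If B is in P: compose the reduction with B's poly-time algorithm to solve A in poly time, so A is in P.
If A is NP-hard: every NP problem reduces to A, which reduces to B; composing reductions, every NP problem reduces to B, so B is NP-hard.
(Here in fact A is NP-complete and B is NP-complete.)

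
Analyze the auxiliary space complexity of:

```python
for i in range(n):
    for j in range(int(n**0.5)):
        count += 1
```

Space complexity: O(1).
Only a constant amount of auxiliary storage is used; nothing grows with n.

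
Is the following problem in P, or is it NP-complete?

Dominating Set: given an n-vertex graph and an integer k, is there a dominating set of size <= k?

This problem is NP-complete: reduces from Set Cover (with k part of the input).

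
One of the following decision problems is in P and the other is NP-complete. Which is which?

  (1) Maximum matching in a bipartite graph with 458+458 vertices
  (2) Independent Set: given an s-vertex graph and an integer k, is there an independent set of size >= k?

(1) is P: Hopcroft-Karp runs in O(E sqrt(V)).
(2) is NP-complete: complement of Clique (with k part of the input).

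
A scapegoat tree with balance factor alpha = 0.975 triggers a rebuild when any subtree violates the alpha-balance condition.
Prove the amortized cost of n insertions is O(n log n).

Define potential Phi = c * sum of |size(left(v)) - size(right(v))| over all nodes. An insertion at depth d costs O(d) = O(log n) and increases Phi by O(log n). When a rebuild of subtree of size s occurs, it costs O(s) but reduces Phi by Omega(s). With alpha = 0.975, between rebuilds Omega(s) insertions must occur. Amortized cost per insertion: O(log n).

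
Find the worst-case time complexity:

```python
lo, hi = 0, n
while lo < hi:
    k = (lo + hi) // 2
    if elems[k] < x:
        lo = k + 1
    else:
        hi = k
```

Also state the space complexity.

Time complexity: O(log n).
Space complexity: O(1).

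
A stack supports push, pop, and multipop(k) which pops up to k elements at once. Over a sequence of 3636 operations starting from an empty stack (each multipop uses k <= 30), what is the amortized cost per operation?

Each element is pushed exactly once and popped at most once (whether by pop or as part of a multipop). So the total number of individual pops over the whole sequence is at most the number of pushes, which is at most 3636. Total work <= 2 * 3636, hence O(1) amortized per operation.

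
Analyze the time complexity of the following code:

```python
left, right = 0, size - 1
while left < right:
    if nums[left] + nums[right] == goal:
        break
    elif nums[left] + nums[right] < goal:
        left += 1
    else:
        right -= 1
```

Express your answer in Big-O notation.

Time complexity: O(n).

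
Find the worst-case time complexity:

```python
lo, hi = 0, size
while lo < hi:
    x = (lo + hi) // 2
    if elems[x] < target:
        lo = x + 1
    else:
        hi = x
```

Time complexity: O(log n).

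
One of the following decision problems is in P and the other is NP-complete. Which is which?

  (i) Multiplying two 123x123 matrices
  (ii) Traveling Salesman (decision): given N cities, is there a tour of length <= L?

(i) is P: the schoolbook algorithm runs in O(n^3).
(ii) is NP-complete: reduces from Hamiltonian Cycle.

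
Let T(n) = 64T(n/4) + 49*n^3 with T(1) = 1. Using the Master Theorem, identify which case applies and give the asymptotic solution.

a=64, b=4, f(n)=49*n^3.
log_4(64) = 3, so n^(log_b(a)) = n^3.
f(n) = Theta(n^3), so Case 2 applies.
T(n) = Theta(n^3 log n).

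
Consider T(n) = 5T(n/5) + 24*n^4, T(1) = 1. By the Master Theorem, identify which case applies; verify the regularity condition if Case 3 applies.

a=5, b=5, f(n)=24*n^4.
log_5(5) = 1 < 4.
f(n) = Omega(n^(1+epsilon)) for some epsilon > 0, so Case 3 is the candidate.
Regularity: a*f(n/b) = 5*24*(n/5)^4 = (5/625)*24*n^4 <= c*f(n) with c = 5/625 < 1. Satisfied.
Case 3: T(n) = Theta(n^4).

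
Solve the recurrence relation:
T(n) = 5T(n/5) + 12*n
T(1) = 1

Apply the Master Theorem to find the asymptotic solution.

a=5, b=5, f(n)=12*n. log_5(5) = 1. Case 2: T(n) = O(n log n).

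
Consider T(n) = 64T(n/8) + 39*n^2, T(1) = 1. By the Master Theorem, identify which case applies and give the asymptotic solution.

a=64, b=8, f(n)=39*n^2.
log_8(64) = 2, so n^(log_b(a)) = n^2.
f(n) = Theta(n^2), so Case 2 applies.
T(n) = Theta(n^2 log n).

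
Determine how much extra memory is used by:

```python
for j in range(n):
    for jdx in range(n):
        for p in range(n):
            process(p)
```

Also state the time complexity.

Space complexity: O(1).
Only a constant amount of auxiliary storage is used; nothing grows with n.
Time complexity: O(n^3).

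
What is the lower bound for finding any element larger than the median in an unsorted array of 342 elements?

To find an element larger than the median of 342 elements, we must see Omega(n) elements. Without seeing enough elements, an adversary can make any unseen element the median.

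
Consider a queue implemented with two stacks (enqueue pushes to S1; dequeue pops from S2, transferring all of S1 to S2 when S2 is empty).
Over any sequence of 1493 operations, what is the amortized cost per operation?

Each element is pushed to S1 once, popped once, pushed to S2 once, and popped once: 4 unit operations over its lifetime. Over 1493 operations the total work is O(1493). Amortized O(1) per enqueue/dequeue.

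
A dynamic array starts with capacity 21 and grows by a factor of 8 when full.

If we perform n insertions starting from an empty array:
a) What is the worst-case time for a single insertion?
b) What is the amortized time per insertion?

(a) Worst-case single insertion: O(n) -- when the array is full at capacity c, the resize copies all c elements, and c can be Theta(n).
(b) Resizes happen at sizes 21, 168, 1344, ... Total copy cost for n insertions: 21 + 168 + ... = O(n) (geometric series with ratio 1/8). Amortized cost per insertion: O(n)/n = O(1).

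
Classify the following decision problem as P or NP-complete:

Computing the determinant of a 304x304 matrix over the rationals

This problem is in P: Gaussian elimination runs in O(n^3).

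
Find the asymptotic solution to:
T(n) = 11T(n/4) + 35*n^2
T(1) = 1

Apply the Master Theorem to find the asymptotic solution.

a=11, b=4, f(n)=35*n^2. log_4(11) = 1.73 < 2. Case 3: T(n) = O(n^2).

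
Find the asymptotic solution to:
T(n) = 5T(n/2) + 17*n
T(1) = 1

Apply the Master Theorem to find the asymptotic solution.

a=5, b=2, f(n)=17*n. log_2(5) = 2.322. Case 1 of Master Theorem: T(n) = O(n^2.322).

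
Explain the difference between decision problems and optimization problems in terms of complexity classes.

Decision problems have yes/no answers and are classified into P, NP, etc. Optimization problems seek the best solution. Every optimization problem has a corresponding decision version. If the decision version is NP-complete, the optimization version is NP-hard.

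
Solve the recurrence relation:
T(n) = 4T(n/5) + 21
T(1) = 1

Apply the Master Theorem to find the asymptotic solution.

a=4, b=5, f(n)=21. log_5(4) = 0.8614. Case 1 of Master Theorem: T(n) = O(n^0.8614).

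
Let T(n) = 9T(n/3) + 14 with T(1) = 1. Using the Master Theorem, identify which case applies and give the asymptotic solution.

a=9, b=3, f(n)=14.
log_3(9) = 2 > 0.
Since f(n) = O(n^0) is polynomially smaller than n^2, Case 1 applies.
T(n) = Theta(n^2).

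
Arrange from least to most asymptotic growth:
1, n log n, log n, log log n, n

Ordered by growth rate: 1 < log log n < log n < n < n log n.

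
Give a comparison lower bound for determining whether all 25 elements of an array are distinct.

In the algebraic decision-tree model, the YES region for element distinctness on 25 elements has 25! connected components (one per ordering). Ben-Or's theorem then gives a lower bound of Omega(log(n!)) = Omega(n log n).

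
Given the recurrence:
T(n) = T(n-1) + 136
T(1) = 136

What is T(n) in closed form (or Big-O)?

Unrolling: T(n) = T(n-1) + 136 = T(n-2) + 2*136 = ... = T(1) + (n-1)*136 = 136 + (n-1)*136 = 136n.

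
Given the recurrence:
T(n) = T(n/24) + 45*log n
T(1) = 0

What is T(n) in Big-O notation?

Each of the log_24(n) levels adds O(log n). T(n) = O(log^2 n).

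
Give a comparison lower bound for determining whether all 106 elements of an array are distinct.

In the algebraic decision-tree model, the YES region for element distinctness on 106 elements has 106! connected components (one per ordering). Ben-Or's theorem then gives a lower bound of Omega(log(n!)) = Omega(n log n).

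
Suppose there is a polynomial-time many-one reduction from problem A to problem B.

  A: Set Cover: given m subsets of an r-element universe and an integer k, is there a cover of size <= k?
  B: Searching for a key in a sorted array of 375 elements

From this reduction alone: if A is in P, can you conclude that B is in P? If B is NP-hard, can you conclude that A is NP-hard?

A poly-time reduction A <=_p B transfers tractability DOWN (B easy => A easy) and hardness UP (A hard => B hard), not the reverse.
From A in P, the reduction alone does NOT give B in P: any problem in P trivially reduces to SAT, yet SAT is not known to be in P.
From B NP-hard, the reduction alone does NOT give A NP-hard: again, easy problems reduce to hard ones.
(Here in fact A is NP-complete and B is in P, so no such reduction is known -- its existence would imply P = NP; the analysis concerns only what the assumed reduction would or would not let you conclude.)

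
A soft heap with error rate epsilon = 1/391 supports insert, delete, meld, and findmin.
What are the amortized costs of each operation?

Soft heaps (Chazelle) allow up to an epsilon = 1/391 fraction of elements to have corrupted (raised) keys. Insert is O(log(1/epsilon)) = O(log 391) amortized -- the structure maintains heap-ordered binary trees of rank bounded by O(log(1/epsilon)). Meld concatenates root lists: O(1) amortized. Delete and findmin are O(1) amortized.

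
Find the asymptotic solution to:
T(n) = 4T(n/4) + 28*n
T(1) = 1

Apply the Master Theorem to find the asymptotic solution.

a=4, b=4, f(n)=28*n. log_4(4) = 1. Case 2: T(n) = O(n log n).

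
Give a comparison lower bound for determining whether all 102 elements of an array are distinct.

In the algebraic decision-tree model, the YES region for element distinctness on 102 elements has 102! connected components (one per ordering). Ben-Or's theorem then gives a lower bound of Omega(log(n!)) = Omega(n log n).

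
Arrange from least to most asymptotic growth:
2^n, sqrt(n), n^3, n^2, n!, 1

Ordered by growth rate: 1 < sqrt(n) < n^2 < n^3 < 2^n < n!.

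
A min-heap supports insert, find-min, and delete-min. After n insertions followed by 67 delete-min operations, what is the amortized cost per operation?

Insert takes O(log n) worst case. Delete-min takes O(log n). Over a sequence of n inserts and 67 delete-mins, total cost is O((n + 67) log n). Amortized per operation: O(log n).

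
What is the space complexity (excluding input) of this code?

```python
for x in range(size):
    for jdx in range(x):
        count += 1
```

Space complexity: O(1).
Only a constant amount of auxiliary storage is used; nothing grows with n.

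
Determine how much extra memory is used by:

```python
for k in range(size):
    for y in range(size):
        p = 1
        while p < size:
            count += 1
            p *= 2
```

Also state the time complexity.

Space complexity: O(1).
Only a constant amount of auxiliary storage is used; nothing grows with n.
Time complexity: O(n^2 log n).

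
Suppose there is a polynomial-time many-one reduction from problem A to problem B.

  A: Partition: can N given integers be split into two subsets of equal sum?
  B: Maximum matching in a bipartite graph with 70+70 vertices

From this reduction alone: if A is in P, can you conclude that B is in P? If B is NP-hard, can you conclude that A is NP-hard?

A poly-time reduction A <=_p B transfers tractability DOWN (B easy => A easy) and hardness UP (A hard => B hard), not the reverse.
From A in P, the reduction alone does NOT give B in P: any problem in P trivially reduces to SAT, yet SAT is not known to be in P.
From B NP-hard, the reduction alone does NOT give A NP-hard: again, easy problems reduce to hard ones.
(Here in fact A is NP-complete and B is in P, so no such reduction is known -- its existence would imply P = NP; the analysis concerns only what the assumed reduction would or would not let you conclude.)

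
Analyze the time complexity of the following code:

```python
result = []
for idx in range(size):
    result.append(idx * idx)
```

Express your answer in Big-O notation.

Time complexity: O(n).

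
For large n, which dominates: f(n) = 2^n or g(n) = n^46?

f(n) = 2^n grows faster: any exponential with base > 1 dominates every polynomial.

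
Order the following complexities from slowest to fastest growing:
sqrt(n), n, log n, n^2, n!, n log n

Ordered by growth rate: log n < sqrt(n) < n < n log n < n^2 < n!.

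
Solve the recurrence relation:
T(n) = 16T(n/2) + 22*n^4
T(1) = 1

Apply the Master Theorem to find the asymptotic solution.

a=16, b=2, f(n)=22*n^4. log_2(16) = 4. Case 2: T(n) = O(n^4 log n).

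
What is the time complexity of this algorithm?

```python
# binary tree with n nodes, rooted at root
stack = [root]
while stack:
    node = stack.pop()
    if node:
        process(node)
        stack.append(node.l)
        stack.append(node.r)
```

Time complexity: O(n).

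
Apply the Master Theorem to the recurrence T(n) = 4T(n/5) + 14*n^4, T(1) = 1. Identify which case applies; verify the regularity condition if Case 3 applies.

a=4, b=5, f(n)=14*n^4.
log_5(4) = 0.8614 < 4.
f(n) = Omega(n^(0.8614+epsilon)) for some epsilon > 0, so Case 3 is the candidate.
Regularity: a*f(n/b) = 4*14*(n/5)^4 = (4/625)*14*n^4 <= c*f(n) with c = 4/625 < 1. Satisfied.
Case 3: T(n) = Theta(n^4).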